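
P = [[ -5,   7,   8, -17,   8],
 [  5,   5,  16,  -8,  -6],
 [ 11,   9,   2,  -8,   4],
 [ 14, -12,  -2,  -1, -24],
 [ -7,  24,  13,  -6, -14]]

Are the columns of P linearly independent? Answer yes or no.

Row reduce P to echelon form.
R2 ← R2 + R1: [0, 12, 24, -25, 2]
R3 ← R3 + (11/5)·R1: [0, 122/5, 98/5, -227/5, 108/5]
R4 ← R4 + (14/5)·R1: [0, 38/5, 102/5, -243/5, -8/5]
R5 ← R5 − (7/5)·R1: [0, 71/5, 9/5, 89/5, -126/5]
R3 ← R3 − (61/30)·R2: [0, 0, -146/5, 163/30, 263/15]
R4 ← R4 − (19/30)·R2: [0, 0, 26/5, -983/30, -43/15]
R5 ← R5 − (71/60)·R2: [0, 0, -133/5, 2843/60, -827/30]
R4 ← R4 + (13/73)·R3: [0, 0, 0, -6964/219, 56/219]
R5 ← R5 − (133/146)·R3: [0, 0, 0, 9293/219, -9535/219]
R5 ← R5 + (9293/6964)·R4: [0, 0, 0, 0, -75207/1741]
5 pivots among 5 columns.
Every column is a pivot column, so the columns are linearly independent.

yes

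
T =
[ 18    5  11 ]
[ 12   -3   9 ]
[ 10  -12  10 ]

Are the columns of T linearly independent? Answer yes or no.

no

Row reduce T to echelon form.
R2 ← R2 − (2/3)·R1: [0, -19/3, 5/3]
R3 ← R3 − (5/9)·R1: [0, -133/9, 35/9]
R3 ← R3 − (7/3)·R2: [0, 0, 0]
2 pivots among 3 columns.
Only 2 < 3 pivot columns, so the columns are linearly dependent.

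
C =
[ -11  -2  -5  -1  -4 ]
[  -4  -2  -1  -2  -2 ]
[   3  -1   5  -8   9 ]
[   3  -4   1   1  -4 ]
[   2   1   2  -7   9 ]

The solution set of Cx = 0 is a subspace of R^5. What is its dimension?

Row reduce to echelon form.
R2 ← R2 − (4/11)·R1: [0, -14/11, 9/11, -18/11, -6/11]
R3 ← R3 + (3/11)·R1: [0, -17/11, 40/11, -91/11, 87/11]
R4 ← R4 + (3/11)·R1: [0, -50/11, -4/11, 8/11, -56/11]
R5 ← R5 + (2/11)·R1: [0, 7/11, 12/11, -79/11, 91/11]
R3 ← R3 − (17/14)·R2: [0, 0, 37/14, -44/7, 60/7]
R4 ← R4 − (25/7)·R2: [0, 0, -23/7, 46/7, -22/7]
R5 ← R5 + (1/2)·R2: [0, 0, 3/2, -8, 8]
R4 ← R4 + (46/37)·R3: [0, 0, 0, -46/37, 278/37]
R5 ← R5 − (21/37)·R3: [0, 0, 0, -164/37, 116/37]
R5 ← R5 − (82/23)·R4: [0, 0, 0, 0, -544/23]
5 nonzero rows, so rank(C) = 5.
C has 5 columns; by rank–nullity, nullity = 5 − 5 = 0.

0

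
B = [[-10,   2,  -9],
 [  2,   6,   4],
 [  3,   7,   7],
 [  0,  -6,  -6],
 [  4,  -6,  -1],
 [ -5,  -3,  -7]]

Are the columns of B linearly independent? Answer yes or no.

yes

Row reduce B to echelon form.
R2 ← R2 + (1/5)·R1: [0, 32/5, 11/5]
R3 ← R3 + (3/10)·R1: [0, 38/5, 43/10]
R5 ← R5 + (2/5)·R1: [0, -26/5, -23/5]
R6 ← R6 − (1/2)·R1: [0, -4, -5/2]
R3 ← R3 − (19/16)·R2: [0, 0, 27/16]
R4 ← R4 + (15/16)·R2: [0, 0, -63/16]
R5 ← R5 + (13/16)·R2: [0, 0, -45/16]
R6 ← R6 + (5/8)·R2: [0, 0, -9/8]
R4 ← R4 + (7/3)·R3: [0, 0, 0]
R5 ← R5 + (5/3)·R3: [0, 0, 0]
R6 ← R6 + (2/3)·R3: [0, 0, 0]
3 pivots among 3 columns.
Every column is a pivot column, so the columns are linearly independent.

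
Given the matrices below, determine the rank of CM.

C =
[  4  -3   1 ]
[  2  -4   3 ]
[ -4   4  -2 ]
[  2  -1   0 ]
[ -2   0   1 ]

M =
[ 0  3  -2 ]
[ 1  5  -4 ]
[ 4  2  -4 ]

1

First compute CM:
[[  1,  -1,   0],
 [  8,  -8,   0],
 [ -4,   4,   0],
 [ -1,   1,   0],
 [  4,  -4,   0]]
Now row reduce the product.
R2 ← R2 − (8)·R1: [0, 0, 0]
R3 ← R3 + (4)·R1: [0, 0, 0]
R4 ← R4 + R1: [0, 0, 0]
R5 ← R5 − (4)·R1: [0, 0, 0]
1 nonzero row, so rank(CM) = 1.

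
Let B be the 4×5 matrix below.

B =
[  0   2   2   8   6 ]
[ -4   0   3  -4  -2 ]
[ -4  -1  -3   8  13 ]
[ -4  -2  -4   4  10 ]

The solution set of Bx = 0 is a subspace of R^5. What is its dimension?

Row reduce to echelon form.
Swap R1 ↔ R2
R3 ← R3 − R1: [0, -1, -6, 12, 15]
R4 ← R4 − R1: [0, -2, -7, 8, 12]
R3 ← R3 + (1/2)·R2: [0, 0, -5, 16, 18]
R4 ← R4 + R2: [0, 0, -5, 16, 18]
R4 ← R4 − R3: [0, 0, 0, 0, 0]
3 nonzero rows, so rank(B) = 3.
B has 5 columns; by rank–nullity, nullity = 5 − 3 = 2.

2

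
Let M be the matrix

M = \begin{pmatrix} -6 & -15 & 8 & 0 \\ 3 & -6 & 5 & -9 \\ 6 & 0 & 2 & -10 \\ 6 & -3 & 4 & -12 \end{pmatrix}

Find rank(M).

Row reduce to echelon form.
R2 ← R2 + (1/2)·R1: [0, -27/2, 9, -9]
R3 ← R3 + R1: [0, -15, 10, -10]
R4 ← R4 + R1: [0, -18, 12, -12]
R3 ← R3 − (10/9)·R2: [0, 0, 0, 0]
R4 ← R4 − (4/3)·R2: [0, 0, 0, 0]
Echelon form has 2 nonzero rows, so rank(M) = 2.

2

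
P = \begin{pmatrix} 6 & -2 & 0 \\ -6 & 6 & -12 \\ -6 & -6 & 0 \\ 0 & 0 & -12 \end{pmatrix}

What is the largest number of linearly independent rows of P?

Row reduce to echelon form.
R2 ← R2 + R1: [0, 4, -12]
R3 ← R3 + R1: [0, -8, 0]
R3 ← R3 + (2)·R2: [0, 0, -24]
R4 ← R4 − (1/2)·R3: [0, 0, 0]
Echelon form has 3 nonzero rows, so rank(P) = 3.
The rank gives the maximum number of linearly independent rows: 3.

3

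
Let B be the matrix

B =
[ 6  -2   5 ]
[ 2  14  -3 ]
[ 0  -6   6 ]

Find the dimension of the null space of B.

Row reduce to echelon form.
R2 ← R2 − (1/3)·R1: [0, 44/3, -14/3]
R3 ← R3 + (9/22)·R2: [0, 0, 45/11]
3 nonzero rows, so rank(B) = 3.
B has 3 columns; by rank–nullity, nullity = 3 − 3 = 0.

0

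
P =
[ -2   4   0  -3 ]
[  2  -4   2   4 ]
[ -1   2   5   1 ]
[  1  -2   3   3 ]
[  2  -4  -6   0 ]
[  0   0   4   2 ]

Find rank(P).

2

Row reduce to echelon form.
R2 ← R2 + R1: [0, 0, 2, 1]
R3 ← R3 − (1/2)·R1: [0, 0, 5, 5/2]
R4 ← R4 + (1/2)·R1: [0, 0, 3, 3/2]
R5 ← R5 + R1: [0, 0, -6, -3]
R3 ← R3 − (5/2)·R2: [0, 0, 0, 0]
R4 ← R4 − (3/2)·R2: [0, 0, 0, 0]
R5 ← R5 + (3)·R2: [0, 0, 0, 0]
R6 ← R6 − (2)·R2: [0, 0, 0, 0]
Echelon form has 2 nonzero rows, so rank(P) = 2.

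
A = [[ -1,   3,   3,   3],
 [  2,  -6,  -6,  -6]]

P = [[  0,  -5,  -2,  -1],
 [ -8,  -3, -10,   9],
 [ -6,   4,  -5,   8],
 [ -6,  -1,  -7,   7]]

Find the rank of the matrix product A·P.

First compute AP:
[[-60,   5, -64,  73],
 [120, -10, 128, -146]]
Now row reduce the product.
R2 ← R2 + (2)·R1: [0, 0, 0, 0]
1 nonzero row, so rank(AP) = 1.

1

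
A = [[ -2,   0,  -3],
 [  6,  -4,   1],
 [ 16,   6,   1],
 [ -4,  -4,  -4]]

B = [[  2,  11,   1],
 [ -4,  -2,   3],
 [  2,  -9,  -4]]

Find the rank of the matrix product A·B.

First compute AB:
[[-10,   5,  10],
 [ 30,  65, -10],
 [ 10, 155,  30],
 [  0,   0,   0]]
Now row reduce the product.
R2 ← R2 + (3)·R1: [0, 80, 20]
R3 ← R3 + R1: [0, 160, 40]
R3 ← R3 − (2)·R2: [0, 0, 0]
2 nonzero rows, so rank(AB) = 2.

2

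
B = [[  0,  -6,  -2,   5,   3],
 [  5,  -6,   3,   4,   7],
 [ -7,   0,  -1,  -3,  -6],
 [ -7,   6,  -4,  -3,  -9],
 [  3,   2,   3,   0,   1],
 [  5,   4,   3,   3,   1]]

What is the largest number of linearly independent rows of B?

4

Row reduce to echelon form.
Swap R1 ↔ R2
R3 ← R3 + (7/5)·R1: [0, -42/5, 16/5, 13/5, 19/5]
R4 ← R4 + (7/5)·R1: [0, -12/5, 1/5, 13/5, 4/5]
R5 ← R5 − (3/5)·R1: [0, 28/5, 6/5, -12/5, -16/5]
R6 ← R6 − R1: [0, 10, 0, -1, -6]
R3 ← R3 − (7/5)·R2: [0, 0, 6, -22/5, -2/5]
R4 ← R4 − (2/5)·R2: [0, 0, 1, 3/5, -2/5]
R5 ← R5 + (14/15)·R2: [0, 0, -2/3, 34/15, -2/5]
R6 ← R6 + (5/3)·R2: [0, 0, -10/3, 22/3, -1]
R4 ← R4 − (1/6)·R3: [0, 0, 0, 4/3, -1/3]
R5 ← R5 + (1/9)·R3: [0, 0, 0, 16/9, -4/9]
R6 ← R6 + (5/9)·R3: [0, 0, 0, 44/9, -11/9]
R5 ← R5 − (4/3)·R4: [0, 0, 0, 0, 0]
R6 ← R6 − (11/3)·R4: [0, 0, 0, 0, 0]
Echelon form has 4 nonzero rows, so rank(B) = 4.
The rank gives the maximum number of linearly independent rows: 4.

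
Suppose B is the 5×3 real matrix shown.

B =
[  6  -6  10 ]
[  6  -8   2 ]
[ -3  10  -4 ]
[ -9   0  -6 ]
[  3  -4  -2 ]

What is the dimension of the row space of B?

Row reduce to echelon form.
R2 ← R2 − R1: [0, -2, -8]
R3 ← R3 + (1/2)·R1: [0, 7, 1]
R4 ← R4 + (3/2)·R1: [0, -9, 9]
R5 ← R5 − (1/2)·R1: [0, -1, -7]
R3 ← R3 + (7/2)·R2: [0, 0, -27]
R4 ← R4 − (9/2)·R2: [0, 0, 45]
R5 ← R5 − (1/2)·R2: [0, 0, -3]
R4 ← R4 + (5/3)·R3: [0, 0, 0]
R5 ← R5 − (1/9)·R3: [0, 0, 0]
Echelon form has 3 nonzero rows, so rank(B) = 3.
The row space has dimension equal to the rank: 3.

3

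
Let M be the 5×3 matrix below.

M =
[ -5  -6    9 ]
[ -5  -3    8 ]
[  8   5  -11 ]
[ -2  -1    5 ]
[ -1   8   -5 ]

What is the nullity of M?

Row reduce to echelon form.
R2 ← R2 − R1: [0, 3, -1]
R3 ← R3 + (8/5)·R1: [0, -23/5, 17/5]
R4 ← R4 − (2/5)·R1: [0, 7/5, 7/5]
R5 ← R5 − (1/5)·R1: [0, 46/5, -34/5]
R3 ← R3 + (23/15)·R2: [0, 0, 28/15]
R4 ← R4 − (7/15)·R2: [0, 0, 28/15]
R5 ← R5 − (46/15)·R2: [0, 0, -56/15]
R4 ← R4 − R3: [0, 0, 0]
R5 ← R5 + (2)·R3: [0, 0, 0]
3 nonzero rows, so rank(M) = 3.
M has 3 columns; by rank–nullity, nullity = 3 − 3 = 0.

0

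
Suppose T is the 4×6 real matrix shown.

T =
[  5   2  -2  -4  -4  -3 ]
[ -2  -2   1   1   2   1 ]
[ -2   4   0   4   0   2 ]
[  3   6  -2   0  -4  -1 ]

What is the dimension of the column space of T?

Row reduce to echelon form.
R2 ← R2 + (2/5)·R1: [0, -6/5, 1/5, -3/5, 2/5, -1/5]
R3 ← R3 + (2/5)·R1: [0, 24/5, -4/5, 12/5, -8/5, 4/5]
R4 ← R4 − (3/5)·R1: [0, 24/5, -4/5, 12/5, -8/5, 4/5]
R3 ← R3 + (4)·R2: [0, 0, 0, 0, 0, 0]
R4 ← R4 + (4)·R2: [0, 0, 0, 0, 0, 0]
Echelon form has 2 nonzero rows, so rank(T) = 2.
The column space has dimension equal to the rank: 2.

2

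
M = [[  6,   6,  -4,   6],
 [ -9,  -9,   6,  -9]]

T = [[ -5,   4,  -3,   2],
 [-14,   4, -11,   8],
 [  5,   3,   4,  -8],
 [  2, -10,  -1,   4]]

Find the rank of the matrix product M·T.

First compute MT:
[[-122, -24, -106, 116],
 [183,  36, 159, -174]]
Now row reduce the product.
R2 ← R2 + (3/2)·R1: [0, 0, 0, 0]
1 nonzero row, so rank(MT) = 1.

1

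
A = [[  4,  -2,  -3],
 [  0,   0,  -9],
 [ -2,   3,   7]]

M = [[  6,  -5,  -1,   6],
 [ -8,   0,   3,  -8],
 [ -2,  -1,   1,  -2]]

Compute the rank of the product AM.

2

First compute AM:
[[ 46, -17, -13,  46],
 [ 18,   9,  -9,  18],
 [-50,   3,  18, -50]]
Now row reduce the product.
R2 ← R2 − (9/23)·R1: [0, 360/23, -90/23, 0]
R3 ← R3 + (25/23)·R1: [0, -356/23, 89/23, 0]
R3 ← R3 + (89/90)·R2: [0, 0, 0, 0]
2 nonzero rows, so rank(AM) = 2.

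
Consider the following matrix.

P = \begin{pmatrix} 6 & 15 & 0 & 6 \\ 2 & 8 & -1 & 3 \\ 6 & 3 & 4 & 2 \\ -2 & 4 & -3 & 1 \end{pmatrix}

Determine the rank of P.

2

Row reduce to echelon form.
R2 ← R2 − (1/3)·R1: [0, 3, -1, 1]
R3 ← R3 − R1: [0, -12, 4, -4]
R4 ← R4 + (1/3)·R1: [0, 9, -3, 3]
R3 ← R3 + (4)·R2: [0, 0, 0, 0]
R4 ← R4 − (3)·R2: [0, 0, 0, 0]
Echelon form has 2 nonzero rows, so rank(P) = 2.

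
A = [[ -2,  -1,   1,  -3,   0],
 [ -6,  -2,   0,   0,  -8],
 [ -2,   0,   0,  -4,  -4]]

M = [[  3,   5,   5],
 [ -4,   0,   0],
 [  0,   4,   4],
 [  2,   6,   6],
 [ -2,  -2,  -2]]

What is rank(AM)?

2

First compute AM:
[[ -8, -24, -24],
 [  6, -14, -14],
 [ -6, -26, -26]]
Now row reduce the product.
R2 ← R2 + (3/4)·R1: [0, -32, -32]
R3 ← R3 − (3/4)·R1: [0, -8, -8]
R3 ← R3 − (1/4)·R2: [0, 0, 0]
2 nonzero rows, so rank(AM) = 2.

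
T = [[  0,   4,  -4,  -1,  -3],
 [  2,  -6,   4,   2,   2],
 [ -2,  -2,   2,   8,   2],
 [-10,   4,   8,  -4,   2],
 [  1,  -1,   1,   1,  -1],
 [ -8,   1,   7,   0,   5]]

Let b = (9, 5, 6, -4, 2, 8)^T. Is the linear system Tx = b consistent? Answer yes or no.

no

Row reduce the augmented matrix [T | b].
Swap R1 ↔ R2
R3 ← R3 + R1: [0, -8, 6, 10, 4, 11]
R4 ← R4 + (5)·R1: [0, -26, 28, 6, 12, 21]
R5 ← R5 − (1/2)·R1: [0, 2, -1, 0, -2, -1/2]
R6 ← R6 + (4)·R1: [0, -23, 23, 8, 13, 28]
R3 ← R3 + (2)·R2: [0, 0, -2, 8, -2, 29]
R4 ← R4 + (13/2)·R2: [0, 0, 2, -1/2, -15/2, 159/2]
R5 ← R5 − (1/2)·R2: [0, 0, 1, 1/2, -1/2, -5]
R6 ← R6 + (23/4)·R2: [0, 0, 0, 9/4, -17/4, 319/4]
R4 ← R4 + R3: [0, 0, 0, 15/2, -19/2, 217/2]
R5 ← R5 + (1/2)·R3: [0, 0, 0, 9/2, -3/2, 19/2]
R5 ← R5 − (3/5)·R4: [0, 0, 0, 0, 21/5, -278/5]
R6 ← R6 − (3/10)·R4: [0, 0, 0, 0, -7/5, 236/5]
R6 ← R6 + (1/3)·R5: [0, 0, 0, 0, 0, 86/3]
The echelon form has 6 nonzero rows; the last pivot sits in the augmented column, so rank(T) = 5 but rank([T|b]) = 6.
Since the ranks differ, the system is inconsistent.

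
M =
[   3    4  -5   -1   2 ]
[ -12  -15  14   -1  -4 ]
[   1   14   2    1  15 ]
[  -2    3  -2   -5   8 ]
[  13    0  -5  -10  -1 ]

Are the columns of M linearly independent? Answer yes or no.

Row reduce M to echelon form.
R2 ← R2 + (4)·R1: [0, 1, -6, -5, 4]
R3 ← R3 − (1/3)·R1: [0, 38/3, 11/3, 4/3, 43/3]
R4 ← R4 + (2/3)·R1: [0, 17/3, -16/3, -17/3, 28/3]
R5 ← R5 − (13/3)·R1: [0, -52/3, 50/3, -17/3, -29/3]
R3 ← R3 − (38/3)·R2: [0, 0, 239/3, 194/3, -109/3]
R4 ← R4 − (17/3)·R2: [0, 0, 86/3, 68/3, -40/3]
R5 ← R5 + (52/3)·R2: [0, 0, -262/3, -277/3, 179/3]
R4 ← R4 − (86/239)·R3: [0, 0, 0, -144/239, -62/239]
R5 ← R5 + (262/239)·R3: [0, 0, 0, -5125/239, 4741/239]
R5 ← R5 − (5125/144)·R4: [0, 0, 0, 0, 2093/72]
5 pivots among 5 columns.
Every column is a pivot column, so the columns are linearly independent.

yes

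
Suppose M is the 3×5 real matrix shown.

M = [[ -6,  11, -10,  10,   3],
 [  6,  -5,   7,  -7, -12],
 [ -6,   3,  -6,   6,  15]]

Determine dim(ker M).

3

Row reduce to echelon form.
R2 ← R2 + R1: [0, 6, -3, 3, -9]
R3 ← R3 − R1: [0, -8, 4, -4, 12]
R3 ← R3 + (4/3)·R2: [0, 0, 0, 0, 0]
2 nonzero rows, so rank(M) = 2.
M has 5 columns; by rank–nullity, nullity = 5 − 2 = 3.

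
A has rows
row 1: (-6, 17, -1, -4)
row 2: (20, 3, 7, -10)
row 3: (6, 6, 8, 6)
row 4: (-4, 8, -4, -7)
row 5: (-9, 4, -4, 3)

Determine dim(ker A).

Row reduce to echelon form.
R2 ← R2 + (10/3)·R1: [0, 179/3, 11/3, -70/3]
R3 ← R3 + R1: [0, 23, 7, 2]
R4 ← R4 − (2/3)·R1: [0, -10/3, -10/3, -13/3]
R5 ← R5 − (3/2)·R1: [0, -43/2, -5/2, 9]
R3 ← R3 − (69/179)·R2: [0, 0, 1000/179, 1968/179]
R4 ← R4 + (10/179)·R2: [0, 0, -560/179, -1009/179]
R5 ← R5 + (129/358)·R2: [0, 0, -211/179, 106/179]
R4 ← R4 + (14/25)·R3: [0, 0, 0, 13/25]
R5 ← R5 + (211/1000)·R3: [0, 0, 0, 364/125]
R5 ← R5 − (28/5)·R4: [0, 0, 0, 0]
4 nonzero rows, so rank(A) = 4.
A has 4 columns; by rank–nullity, nullity = 4 − 4 = 0.

0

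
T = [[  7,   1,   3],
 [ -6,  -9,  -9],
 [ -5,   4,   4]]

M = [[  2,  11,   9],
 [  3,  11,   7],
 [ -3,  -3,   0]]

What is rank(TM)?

3

First compute TM:
[[  8,  79,  70],
 [-12, -138, -117],
 [-10, -23, -17]]
Now row reduce the product.
R2 ← R2 + (3/2)·R1: [0, -39/2, -12]
R3 ← R3 + (5/4)·R1: [0, 303/4, 141/2]
R3 ← R3 + (101/26)·R2: [0, 0, 621/26]
3 nonzero rows, so rank(TM) = 3.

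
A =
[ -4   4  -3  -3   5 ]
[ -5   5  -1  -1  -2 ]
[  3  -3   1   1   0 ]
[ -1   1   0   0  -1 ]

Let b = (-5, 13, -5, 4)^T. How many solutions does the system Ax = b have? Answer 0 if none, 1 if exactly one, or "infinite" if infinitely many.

infinite

Row reduce the augmented matrix [A | b].
R2 ← R2 − (5/4)·R1: [0, 0, 11/4, 11/4, -33/4, 77/4]
R3 ← R3 + (3/4)·R1: [0, 0, -5/4, -5/4, 15/4, -35/4]
R4 ← R4 − (1/4)·R1: [0, 0, 3/4, 3/4, -9/4, 21/4]
R3 ← R3 + (5/11)·R2: [0, 0, 0, 0, 0, 0]
R4 ← R4 − (3/11)·R2: [0, 0, 0, 0, 0, 0]
The echelon form has 2 nonzero rows, and every pivot lies in the first 5 columns, so rank(A) = rank([A|b]) = 2.
The system is consistent.
rank = 2 < 5 unknowns, so there are infinitely many solutions.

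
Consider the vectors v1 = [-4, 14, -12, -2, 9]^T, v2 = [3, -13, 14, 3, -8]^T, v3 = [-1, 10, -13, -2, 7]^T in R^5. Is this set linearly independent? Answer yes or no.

Form the matrix with these vectors as rows and row reduce.
R2 ← R2 + (3/4)·R1: [0, -5/2, 5, 3/2, -5/4]
R3 ← R3 − (1/4)·R1: [0, 13/2, -10, -3/2, 19/4]
R3 ← R3 + (13/5)·R2: [0, 0, 3, 12/5, 3/2]
3 nonzero rows, so the 3 vectors span a space of dimension 3.
Since 3 = 3, the vectors are linearly independent.

yes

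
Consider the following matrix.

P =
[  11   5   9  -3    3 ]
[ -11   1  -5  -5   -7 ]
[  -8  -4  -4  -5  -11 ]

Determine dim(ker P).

Row reduce to echelon form.
R2 ← R2 + R1: [0, 6, 4, -8, -4]
R3 ← R3 + (8/11)·R1: [0, -4/11, 28/11, -79/11, -97/11]
R3 ← R3 + (2/33)·R2: [0, 0, 92/33, -23/3, -299/33]
3 nonzero rows, so rank(P) = 3.
P has 5 columns; by rank–nullity, nullity = 5 − 3 = 2.

2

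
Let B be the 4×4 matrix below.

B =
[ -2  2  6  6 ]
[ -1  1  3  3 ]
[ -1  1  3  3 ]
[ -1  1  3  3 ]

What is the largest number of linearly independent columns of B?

Row reduce to echelon form.
R2 ← R2 − (1/2)·R1: [0, 0, 0, 0]
R3 ← R3 − (1/2)·R1: [0, 0, 0, 0]
R4 ← R4 − (1/2)·R1: [0, 0, 0, 0]
Echelon form has 1 nonzero row, so rank(B) = 1.
The rank gives the maximum number of linearly independent columns: 1.

1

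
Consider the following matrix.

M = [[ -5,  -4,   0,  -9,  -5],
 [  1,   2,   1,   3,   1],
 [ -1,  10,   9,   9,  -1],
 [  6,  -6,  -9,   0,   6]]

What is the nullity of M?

Row reduce to echelon form.
R2 ← R2 + (1/5)·R1: [0, 6/5, 1, 6/5, 0]
R3 ← R3 − (1/5)·R1: [0, 54/5, 9, 54/5, 0]
R4 ← R4 + (6/5)·R1: [0, -54/5, -9, -54/5, 0]
R3 ← R3 − (9)·R2: [0, 0, 0, 0, 0]
R4 ← R4 + (9)·R2: [0, 0, 0, 0, 0]
2 nonzero rows, so rank(M) = 2.
M has 5 columns; by rank–nullity, nullity = 5 − 2 = 3.

3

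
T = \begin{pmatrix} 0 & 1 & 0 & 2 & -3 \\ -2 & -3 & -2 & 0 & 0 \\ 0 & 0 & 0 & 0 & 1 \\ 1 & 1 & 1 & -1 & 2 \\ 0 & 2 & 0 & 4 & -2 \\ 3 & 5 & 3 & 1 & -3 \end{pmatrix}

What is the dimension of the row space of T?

Row reduce to echelon form.
Swap R1 ↔ R2
R4 ← R4 + (1/2)·R1: [0, -1/2, 0, -1, 2]
R6 ← R6 + (3/2)·R1: [0, 1/2, 0, 1, -3]
R4 ← R4 + (1/2)·R2: [0, 0, 0, 0, 1/2]
R5 ← R5 − (2)·R2: [0, 0, 0, 0, 4]
R6 ← R6 − (1/2)·R2: [0, 0, 0, 0, -3/2]
R4 ← R4 − (1/2)·R3: [0, 0, 0, 0, 0]
R5 ← R5 − (4)·R3: [0, 0, 0, 0, 0]
R6 ← R6 + (3/2)·R3: [0, 0, 0, 0, 0]
Echelon form has 3 nonzero rows, so rank(T) = 3.
The row space has dimension equal to the rank: 3.

3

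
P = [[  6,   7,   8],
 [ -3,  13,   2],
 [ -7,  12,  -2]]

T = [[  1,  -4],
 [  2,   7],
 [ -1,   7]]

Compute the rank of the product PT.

First compute PT:
[[ 12,  81],
 [ 21, 117],
 [ 19,  98]]
Now row reduce the product.
R2 ← R2 − (7/4)·R1: [0, -99/4]
R3 ← R3 − (19/12)·R1: [0, -121/4]
R3 ← R3 − (11/9)·R2: [0, 0]
2 nonzero rows, so rank(PT) = 2.

2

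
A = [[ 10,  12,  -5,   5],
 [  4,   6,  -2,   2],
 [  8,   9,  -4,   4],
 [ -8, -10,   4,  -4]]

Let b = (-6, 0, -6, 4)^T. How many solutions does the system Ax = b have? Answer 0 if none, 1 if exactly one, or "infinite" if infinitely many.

Row reduce the augmented matrix [A | b].
R2 ← R2 − (2/5)·R1: [0, 6/5, 0, 0, 12/5]
R3 ← R3 − (4/5)·R1: [0, -3/5, 0, 0, -6/5]
R4 ← R4 + (4/5)·R1: [0, -2/5, 0, 0, -4/5]
R3 ← R3 + (1/2)·R2: [0, 0, 0, 0, 0]
R4 ← R4 + (1/3)·R2: [0, 0, 0, 0, 0]
The echelon form has 2 nonzero rows, and every pivot lies in the first 4 columns, so rank(A) = rank([A|b]) = 2.
The system is consistent.
rank = 2 < 4 unknowns, so there are infinitely many solutions.

infinite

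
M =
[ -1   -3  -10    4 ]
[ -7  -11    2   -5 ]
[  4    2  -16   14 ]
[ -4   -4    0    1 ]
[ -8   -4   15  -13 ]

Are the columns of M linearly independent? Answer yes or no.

yes

Row reduce M to echelon form.
R2 ← R2 − (7)·R1: [0, 10, 72, -33]
R3 ← R3 + (4)·R1: [0, -10, -56, 30]
R4 ← R4 − (4)·R1: [0, 8, 40, -15]
R5 ← R5 − (8)·R1: [0, 20, 95, -45]
R3 ← R3 + R2: [0, 0, 16, -3]
R4 ← R4 − (4/5)·R2: [0, 0, -88/5, 57/5]
R5 ← R5 − (2)·R2: [0, 0, -49, 21]
R4 ← R4 + (11/10)·R3: [0, 0, 0, 81/10]
R5 ← R5 + (49/16)·R3: [0, 0, 0, 189/16]
R5 ← R5 − (35/24)·R4: [0, 0, 0, 0]
4 pivots among 4 columns.
Every column is a pivot column, so the columns are linearly independent.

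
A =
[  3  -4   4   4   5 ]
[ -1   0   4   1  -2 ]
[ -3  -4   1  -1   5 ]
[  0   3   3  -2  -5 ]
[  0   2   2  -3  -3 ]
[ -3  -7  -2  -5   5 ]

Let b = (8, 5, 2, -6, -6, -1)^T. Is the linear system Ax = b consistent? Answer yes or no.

Row reduce the augmented matrix [A | b].
R2 ← R2 + (1/3)·R1: [0, -4/3, 16/3, 7/3, -1/3, 23/3]
R3 ← R3 + R1: [0, -8, 5, 3, 10, 10]
R6 ← R6 + R1: [0, -11, 2, -1, 10, 7]
R3 ← R3 − (6)·R2: [0, 0, -27, -11, 12, -36]
R4 ← R4 + (9/4)·R2: [0, 0, 15, 13/4, -23/4, 45/4]
R5 ← R5 + (3/2)·R2: [0, 0, 10, 1/2, -7/2, 11/2]
R6 ← R6 − (33/4)·R2: [0, 0, -42, -81/4, 51/4, -225/4]
R4 ← R4 + (5/9)·R3: [0, 0, 0, -103/36, 11/12, -35/4]
R5 ← R5 + (10/27)·R3: [0, 0, 0, -193/54, 17/18, -47/6]
R6 ← R6 − (14/9)·R3: [0, 0, 0, -113/36, -71/12, -1/4]
R5 ← R5 − (386/309)·R4: [0, 0, 0, 0, -62/309, 319/103]
R6 ← R6 − (113/103)·R4: [0, 0, 0, 0, -713/103, 963/103]
R6 ← R6 − (69/2)·R5: [0, 0, 0, 0, 0, -195/2]
The echelon form has 6 nonzero rows; the last pivot sits in the augmented column, so rank(A) = 5 but rank([A|b]) = 6.
Since the ranks differ, the system is inconsistent.

no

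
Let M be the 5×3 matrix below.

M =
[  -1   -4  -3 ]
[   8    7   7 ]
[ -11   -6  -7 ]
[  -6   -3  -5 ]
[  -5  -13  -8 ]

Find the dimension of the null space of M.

0

Row reduce to echelon form.
R2 ← R2 + (8)·R1: [0, -25, -17]
R3 ← R3 − (11)·R1: [0, 38, 26]
R4 ← R4 − (6)·R1: [0, 21, 13]
R5 ← R5 − (5)·R1: [0, 7, 7]
R3 ← R3 + (38/25)·R2: [0, 0, 4/25]
R4 ← R4 + (21/25)·R2: [0, 0, -32/25]
R5 ← R5 + (7/25)·R2: [0, 0, 56/25]
R4 ← R4 + (8)·R3: [0, 0, 0]
R5 ← R5 − (14)·R3: [0, 0, 0]
3 nonzero rows, so rank(M) = 3.
M has 3 columns; by rank–nullity, nullity = 3 − 3 = 0.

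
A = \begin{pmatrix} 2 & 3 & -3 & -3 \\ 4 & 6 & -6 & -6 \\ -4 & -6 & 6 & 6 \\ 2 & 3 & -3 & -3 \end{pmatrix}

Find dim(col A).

1

Row reduce to echelon form.
R2 ← R2 − (2)·R1: [0, 0, 0, 0]
R3 ← R3 + (2)·R1: [0, 0, 0, 0]
R4 ← R4 − R1: [0, 0, 0, 0]
Echelon form has 1 nonzero row, so rank(A) = 1.
The column space has dimension equal to the rank: 1.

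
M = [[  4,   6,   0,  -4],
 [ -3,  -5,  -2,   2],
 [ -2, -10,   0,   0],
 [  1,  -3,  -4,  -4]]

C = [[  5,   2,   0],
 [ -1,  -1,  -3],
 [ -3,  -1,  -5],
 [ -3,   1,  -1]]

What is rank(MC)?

3

First compute MC:
[[ 26,  -2, -14],
 [-10,   3,  23],
 [  0,   6,  30],
 [ 32,   5,  33]]
Now row reduce the product.
R2 ← R2 + (5/13)·R1: [0, 29/13, 229/13]
R4 ← R4 − (16/13)·R1: [0, 97/13, 653/13]
R3 ← R3 − (78/29)·R2: [0, 0, -504/29]
R4 ← R4 − (97/29)·R2: [0, 0, -252/29]
R4 ← R4 − (1/2)·R3: [0, 0, 0]
3 nonzero rows, so rank(MC) = 3.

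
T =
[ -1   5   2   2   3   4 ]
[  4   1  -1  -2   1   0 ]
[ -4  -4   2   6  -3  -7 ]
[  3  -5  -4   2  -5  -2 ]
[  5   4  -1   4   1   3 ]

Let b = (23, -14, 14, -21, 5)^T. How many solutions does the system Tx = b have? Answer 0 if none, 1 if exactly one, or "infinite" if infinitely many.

Row reduce the augmented matrix [T | b].
R2 ← R2 + (4)·R1: [0, 21, 7, 6, 13, 16, 78]
R3 ← R3 − (4)·R1: [0, -24, -6, -2, -15, -23, -78]
R4 ← R4 + (3)·R1: [0, 10, 2, 8, 4, 10, 48]
R5 ← R5 + (5)·R1: [0, 29, 9, 14, 16, 23, 120]
R3 ← R3 + (8/7)·R2: [0, 0, 2, 34/7, -1/7, -33/7, 78/7]
R4 ← R4 − (10/21)·R2: [0, 0, -4/3, 36/7, -46/21, 50/21, 76/7]
R5 ← R5 − (29/21)·R2: [0, 0, -2/3, 40/7, -41/21, 19/21, 86/7]
R4 ← R4 + (2/3)·R3: [0, 0, 0, 176/21, -16/7, -16/21, 128/7]
R5 ← R5 + (1/3)·R3: [0, 0, 0, 22/3, -2, -2/3, 16]
R5 ← R5 − (7/8)·R4: [0, 0, 0, 0, 0, 0, 0]
The echelon form has 4 nonzero rows, and every pivot lies in the first 6 columns, so rank(T) = rank([T|b]) = 4.
The system is consistent.
rank = 4 < 6 unknowns, so there are infinitely many solutions.

infinite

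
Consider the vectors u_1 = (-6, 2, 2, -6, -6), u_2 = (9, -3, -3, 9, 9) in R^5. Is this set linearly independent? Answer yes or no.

Form the matrix with these vectors as rows and row reduce.
R2 ← R2 + (3/2)·R1: [0, 0, 0, 0, 0]
1 nonzero row, so the 2 vectors span a space of dimension 1.
Since 1 < 2, the vectors are linearly dependent.

no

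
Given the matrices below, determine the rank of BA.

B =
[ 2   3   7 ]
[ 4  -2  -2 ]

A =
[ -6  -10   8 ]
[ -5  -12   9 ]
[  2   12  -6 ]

2

First compute BA:
[[-13,  28,   1],
 [-18, -40,  26]]
Now row reduce the product.
R2 ← R2 − (18/13)·R1: [0, -1024/13, 320/13]
2 nonzero rows, so rank(BA) = 2.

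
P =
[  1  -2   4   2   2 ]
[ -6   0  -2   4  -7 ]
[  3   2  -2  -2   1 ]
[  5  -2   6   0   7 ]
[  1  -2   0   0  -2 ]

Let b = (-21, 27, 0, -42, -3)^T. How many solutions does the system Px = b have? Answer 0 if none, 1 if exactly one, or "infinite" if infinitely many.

Row reduce the augmented matrix [P | b].
R2 ← R2 + (6)·R1: [0, -12, 22, 16, 5, -99]
R3 ← R3 − (3)·R1: [0, 8, -14, -8, -5, 63]
R4 ← R4 − (5)·R1: [0, 8, -14, -10, -3, 63]
R5 ← R5 − R1: [0, 0, -4, -2, -4, 18]
R3 ← R3 + (2/3)·R2: [0, 0, 2/3, 8/3, -5/3, -3]
R4 ← R4 + (2/3)·R2: [0, 0, 2/3, 2/3, 1/3, -3]
R4 ← R4 − R3: [0, 0, 0, -2, 2, 0]
R5 ← R5 + (6)·R3: [0, 0, 0, 14, -14, 0]
R5 ← R5 + (7)·R4: [0, 0, 0, 0, 0, 0]
The echelon form has 4 nonzero rows, and every pivot lies in the first 5 columns, so rank(P) = rank([P|b]) = 4.
The system is consistent.
rank = 4 < 5 unknowns, so there are infinitely many solutions.

infinite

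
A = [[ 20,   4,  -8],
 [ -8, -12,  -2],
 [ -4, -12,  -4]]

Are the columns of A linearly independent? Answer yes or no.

no

Row reduce A to echelon form.
R2 ← R2 + (2/5)·R1: [0, -52/5, -26/5]
R3 ← R3 + (1/5)·R1: [0, -56/5, -28/5]
R3 ← R3 − (14/13)·R2: [0, 0, 0]
2 pivots among 3 columns.
Only 2 < 3 pivot columns, so the columns are linearly dependent.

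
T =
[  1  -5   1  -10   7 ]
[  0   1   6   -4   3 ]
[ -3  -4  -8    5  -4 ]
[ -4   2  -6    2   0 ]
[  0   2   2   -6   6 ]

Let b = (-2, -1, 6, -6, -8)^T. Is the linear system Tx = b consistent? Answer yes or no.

Row reduce the augmented matrix [T | b].
R3 ← R3 + (3)·R1: [0, -19, -5, -25, 17, 0]
R4 ← R4 + (4)·R1: [0, -18, -2, -38, 28, -14]
R3 ← R3 + (19)·R2: [0, 0, 109, -101, 74, -19]
R4 ← R4 + (18)·R2: [0, 0, 106, -110, 82, -32]
R5 ← R5 − (2)·R2: [0, 0, -10, 2, 0, -6]
R4 ← R4 − (106/109)·R3: [0, 0, 0, -1284/109, 1094/109, -1474/109]
R5 ← R5 + (10/109)·R3: [0, 0, 0, -792/109, 740/109, -844/109]
R5 ← R5 − (66/107)·R4: [0, 0, 0, 0, 64/107, 64/107]
The echelon form has 5 nonzero rows, and every pivot lies in the first 5 columns, so rank(T) = rank([T|b]) = 5.
The system is consistent.

yes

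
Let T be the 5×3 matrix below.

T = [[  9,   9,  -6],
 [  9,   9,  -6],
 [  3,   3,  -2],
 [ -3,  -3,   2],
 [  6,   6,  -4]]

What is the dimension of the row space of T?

1

Row reduce to echelon form.
R2 ← R2 − R1: [0, 0, 0]
R3 ← R3 − (1/3)·R1: [0, 0, 0]
R4 ← R4 + (1/3)·R1: [0, 0, 0]
R5 ← R5 − (2/3)·R1: [0, 0, 0]
Echelon form has 1 nonzero row, so rank(T) = 1.
The row space has dimension equal to the rank: 1.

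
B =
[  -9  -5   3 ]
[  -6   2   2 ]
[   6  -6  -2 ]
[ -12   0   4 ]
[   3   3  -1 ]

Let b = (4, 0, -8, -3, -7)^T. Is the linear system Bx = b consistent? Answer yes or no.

no

Row reduce the augmented matrix [B | b].
R2 ← R2 − (2/3)·R1: [0, 16/3, 0, -8/3]
R3 ← R3 + (2/3)·R1: [0, -28/3, 0, -16/3]
R4 ← R4 − (4/3)·R1: [0, 20/3, 0, -25/3]
R5 ← R5 + (1/3)·R1: [0, 4/3, 0, -17/3]
R3 ← R3 + (7/4)·R2: [0, 0, 0, -10]
R4 ← R4 − (5/4)·R2: [0, 0, 0, -5]
R5 ← R5 − (1/4)·R2: [0, 0, 0, -5]
R4 ← R4 − (1/2)·R3: [0, 0, 0, 0]
R5 ← R5 − (1/2)·R3: [0, 0, 0, 0]
The echelon form has 3 nonzero rows; the last pivot sits in the augmented column, so rank(B) = 2 but rank([B|b]) = 3.
Since the ranks differ, the system is inconsistent.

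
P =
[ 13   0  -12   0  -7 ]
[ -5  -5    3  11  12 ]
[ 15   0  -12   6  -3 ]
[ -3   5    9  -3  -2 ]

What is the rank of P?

Row reduce to echelon form.
R2 ← R2 + (5/13)·R1: [0, -5, -21/13, 11, 121/13]
R3 ← R3 − (15/13)·R1: [0, 0, 24/13, 6, 66/13]
R4 ← R4 + (3/13)·R1: [0, 5, 81/13, -3, -47/13]
R4 ← R4 + R2: [0, 0, 60/13, 8, 74/13]
R4 ← R4 − (5/2)·R3: [0, 0, 0, -7, -7]
Echelon form has 4 nonzero rows, so rank(P) = 4.

4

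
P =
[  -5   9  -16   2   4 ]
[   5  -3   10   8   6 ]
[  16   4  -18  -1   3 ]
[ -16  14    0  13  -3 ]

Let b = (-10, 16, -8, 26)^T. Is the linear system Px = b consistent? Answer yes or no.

Row reduce the augmented matrix [P | b].
R2 ← R2 + R1: [0, 6, -6, 10, 10, 6]
R3 ← R3 + (16/5)·R1: [0, 164/5, -346/5, 27/5, 79/5, -40]
R4 ← R4 − (16/5)·R1: [0, -74/5, 256/5, 33/5, -79/5, 58]
R3 ← R3 − (82/15)·R2: [0, 0, -182/5, -739/15, -583/15, -364/5]
R4 ← R4 + (37/15)·R2: [0, 0, 182/5, 469/15, 133/15, 364/5]
R4 ← R4 + R3: [0, 0, 0, -18, -30, 0]
The echelon form has 4 nonzero rows, and every pivot lies in the first 5 columns, so rank(P) = rank([P|b]) = 4.
The system is consistent.

yes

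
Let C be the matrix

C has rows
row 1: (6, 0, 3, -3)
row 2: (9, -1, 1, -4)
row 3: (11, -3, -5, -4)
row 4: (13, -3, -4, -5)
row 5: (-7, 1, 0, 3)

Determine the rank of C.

Row reduce to echelon form.
R2 ← R2 − (3/2)·R1: [0, -1, -7/2, 1/2]
R3 ← R3 − (11/6)·R1: [0, -3, -21/2, 3/2]
R4 ← R4 − (13/6)·R1: [0, -3, -21/2, 3/2]
R5 ← R5 + (7/6)·R1: [0, 1, 7/2, -1/2]
R3 ← R3 − (3)·R2: [0, 0, 0, 0]
R4 ← R4 − (3)·R2: [0, 0, 0, 0]
R5 ← R5 + R2: [0, 0, 0, 0]
Echelon form has 2 nonzero rows, so rank(C) = 2.

2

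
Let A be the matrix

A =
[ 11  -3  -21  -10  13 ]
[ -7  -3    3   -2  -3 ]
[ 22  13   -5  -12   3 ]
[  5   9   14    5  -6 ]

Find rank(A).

4

Row reduce to echelon form.
R2 ← R2 + (7/11)·R1: [0, -54/11, -114/11, -92/11, 58/11]
R3 ← R3 − (2)·R1: [0, 19, 37, 8, -23]
R4 ← R4 − (5/11)·R1: [0, 114/11, 259/11, 105/11, -131/11]
R3 ← R3 + (209/54)·R2: [0, 0, -28/9, -658/27, -70/27]
R4 ← R4 + (19/9)·R2: [0, 0, 5/3, -73/9, -7/9]
R4 ← R4 + (15/28)·R3: [0, 0, 0, -127/6, -13/6]
Echelon form has 4 nonzero rows, so rank(A) = 4.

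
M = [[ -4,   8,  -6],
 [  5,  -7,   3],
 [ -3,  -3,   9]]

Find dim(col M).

Row reduce to echelon form.
R2 ← R2 + (5/4)·R1: [0, 3, -9/2]
R3 ← R3 − (3/4)·R1: [0, -9, 27/2]
R3 ← R3 + (3)·R2: [0, 0, 0]
Echelon form has 2 nonzero rows, so rank(M) = 2.
The column space has dimension equal to the rank: 2.

2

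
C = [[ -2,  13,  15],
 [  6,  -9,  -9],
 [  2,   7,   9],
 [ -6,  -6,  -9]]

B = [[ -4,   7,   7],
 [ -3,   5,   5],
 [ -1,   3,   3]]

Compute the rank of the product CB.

2

First compute CB:
[[-46,  96,  96],
 [ 12, -30, -30],
 [-38,  76,  76],
 [ 51, -99, -99]]
Now row reduce the product.
R2 ← R2 + (6/23)·R1: [0, -114/23, -114/23]
R3 ← R3 − (19/23)·R1: [0, -76/23, -76/23]
R4 ← R4 + (51/46)·R1: [0, 171/23, 171/23]
R3 ← R3 − (2/3)·R2: [0, 0, 0]
R4 ← R4 + (3/2)·R2: [0, 0, 0]
2 nonzero rows, so rank(CB) = 2.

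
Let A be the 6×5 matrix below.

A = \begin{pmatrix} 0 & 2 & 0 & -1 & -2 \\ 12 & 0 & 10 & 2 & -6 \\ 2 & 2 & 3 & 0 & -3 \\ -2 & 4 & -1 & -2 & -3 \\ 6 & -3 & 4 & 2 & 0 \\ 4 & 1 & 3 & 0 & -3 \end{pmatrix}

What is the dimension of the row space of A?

Row reduce to echelon form.
Swap R1 ↔ R2
R3 ← R3 − (1/6)·R1: [0, 2, 4/3, -1/3, -2]
R4 ← R4 + (1/6)·R1: [0, 4, 2/3, -5/3, -4]
R5 ← R5 − (1/2)·R1: [0, -3, -1, 1, 3]
R6 ← R6 − (1/3)·R1: [0, 1, -1/3, -2/3, -1]
R3 ← R3 − R2: [0, 0, 4/3, 2/3, 0]
R4 ← R4 − (2)·R2: [0, 0, 2/3, 1/3, 0]
R5 ← R5 + (3/2)·R2: [0, 0, -1, -1/2, 0]
R6 ← R6 − (1/2)·R2: [0, 0, -1/3, -1/6, 0]
R4 ← R4 − (1/2)·R3: [0, 0, 0, 0, 0]
R5 ← R5 + (3/4)·R3: [0, 0, 0, 0, 0]
R6 ← R6 + (1/4)·R3: [0, 0, 0, 0, 0]
Echelon form has 3 nonzero rows, so rank(A) = 3.
The row space has dimension equal to the rank: 3.

3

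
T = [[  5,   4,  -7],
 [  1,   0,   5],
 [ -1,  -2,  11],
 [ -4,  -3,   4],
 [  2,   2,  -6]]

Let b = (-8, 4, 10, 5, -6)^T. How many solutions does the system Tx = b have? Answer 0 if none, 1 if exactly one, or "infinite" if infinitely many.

Row reduce the augmented matrix [T | b].
R2 ← R2 − (1/5)·R1: [0, -4/5, 32/5, 28/5]
R3 ← R3 + (1/5)·R1: [0, -6/5, 48/5, 42/5]
R4 ← R4 + (4/5)·R1: [0, 1/5, -8/5, -7/5]
R5 ← R5 − (2/5)·R1: [0, 2/5, -16/5, -14/5]
R3 ← R3 − (3/2)·R2: [0, 0, 0, 0]
R4 ← R4 + (1/4)·R2: [0, 0, 0, 0]
R5 ← R5 + (1/2)·R2: [0, 0, 0, 0]
The echelon form has 2 nonzero rows, and every pivot lies in the first 3 columns, so rank(T) = rank([T|b]) = 2.
The system is consistent.
rank = 2 < 3 unknowns, so there are infinitely many solutions.

infinite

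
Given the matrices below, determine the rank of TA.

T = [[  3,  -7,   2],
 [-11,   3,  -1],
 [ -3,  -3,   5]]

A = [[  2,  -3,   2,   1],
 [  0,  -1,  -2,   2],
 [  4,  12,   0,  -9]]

First compute TA:
[[ 14,  22,  20, -29],
 [-26,  18, -28,   4],
 [ 14,  72,   0, -54]]
Now row reduce the product.
R2 ← R2 + (13/7)·R1: [0, 412/7, 64/7, -349/7]
R3 ← R3 − R1: [0, 50, -20, -25]
R3 ← R3 − (175/206)·R2: [0, 0, -2860/103, 3575/206]
3 nonzero rows, so rank(TA) = 3.

3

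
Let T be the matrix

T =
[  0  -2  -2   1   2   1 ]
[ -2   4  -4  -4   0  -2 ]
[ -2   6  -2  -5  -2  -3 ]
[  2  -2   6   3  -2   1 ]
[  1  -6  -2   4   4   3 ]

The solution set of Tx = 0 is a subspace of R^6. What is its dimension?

4

Row reduce to echelon form.
Swap R1 ↔ R2
R3 ← R3 − R1: [0, 2, 2, -1, -2, -1]
R4 ← R4 + R1: [0, 2, 2, -1, -2, -1]
R5 ← R5 + (1/2)·R1: [0, -4, -4, 2, 4, 2]
R3 ← R3 + R2: [0, 0, 0, 0, 0, 0]
R4 ← R4 + R2: [0, 0, 0, 0, 0, 0]
R5 ← R5 − (2)·R2: [0, 0, 0, 0, 0, 0]
2 nonzero rows, so rank(T) = 2.
T has 6 columns; by rank–nullity, nullity = 6 − 2 = 4.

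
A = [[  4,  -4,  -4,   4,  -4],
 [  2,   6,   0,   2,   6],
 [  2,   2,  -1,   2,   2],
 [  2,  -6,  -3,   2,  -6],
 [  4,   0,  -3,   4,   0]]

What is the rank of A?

Row reduce to echelon form.
R2 ← R2 − (1/2)·R1: [0, 8, 2, 0, 8]
R3 ← R3 − (1/2)·R1: [0, 4, 1, 0, 4]
R4 ← R4 − (1/2)·R1: [0, -4, -1, 0, -4]
R5 ← R5 − R1: [0, 4, 1, 0, 4]
R3 ← R3 − (1/2)·R2: [0, 0, 0, 0, 0]
R4 ← R4 + (1/2)·R2: [0, 0, 0, 0, 0]
R5 ← R5 − (1/2)·R2: [0, 0, 0, 0, 0]
Echelon form has 2 nonzero rows, so rank(A) = 2.

2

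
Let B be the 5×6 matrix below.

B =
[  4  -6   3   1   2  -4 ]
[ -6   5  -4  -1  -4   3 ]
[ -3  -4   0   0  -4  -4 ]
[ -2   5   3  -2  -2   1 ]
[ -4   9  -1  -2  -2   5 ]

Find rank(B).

3

Row reduce to echelon form.
R2 ← R2 + (3/2)·R1: [0, -4, 1/2, 1/2, -1, -3]
R3 ← R3 + (3/4)·R1: [0, -17/2, 9/4, 3/4, -5/2, -7]
R4 ← R4 + (1/2)·R1: [0, 2, 9/2, -3/2, -1, -1]
R5 ← R5 + R1: [0, 3, 2, -1, 0, 1]
R3 ← R3 − (17/8)·R2: [0, 0, 19/16, -5/16, -3/8, -5/8]
R4 ← R4 + (1/2)·R2: [0, 0, 19/4, -5/4, -3/2, -5/2]
R5 ← R5 + (3/4)·R2: [0, 0, 19/8, -5/8, -3/4, -5/4]
R4 ← R4 − (4)·R3: [0, 0, 0, 0, 0, 0]
R5 ← R5 − (2)·R3: [0, 0, 0, 0, 0, 0]
Echelon form has 3 nonzero rows, so rank(B) = 3.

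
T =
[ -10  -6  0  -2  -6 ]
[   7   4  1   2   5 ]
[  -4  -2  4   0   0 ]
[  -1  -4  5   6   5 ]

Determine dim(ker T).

Row reduce to echelon form.
R2 ← R2 + (7/10)·R1: [0, -1/5, 1, 3/5, 4/5]
R3 ← R3 − (2/5)·R1: [0, 2/5, 4, 4/5, 12/5]
R4 ← R4 − (1/10)·R1: [0, -17/5, 5, 31/5, 28/5]
R3 ← R3 + (2)·R2: [0, 0, 6, 2, 4]
R4 ← R4 − (17)·R2: [0, 0, -12, -4, -8]
R4 ← R4 + (2)·R3: [0, 0, 0, 0, 0]
3 nonzero rows, so rank(T) = 3.
T has 5 columns; by rank–nullity, nullity = 5 − 3 = 2.

2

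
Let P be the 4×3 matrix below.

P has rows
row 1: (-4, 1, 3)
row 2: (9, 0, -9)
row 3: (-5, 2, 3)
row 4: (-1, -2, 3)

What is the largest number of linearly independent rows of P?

Row reduce to echelon form.
R2 ← R2 + (9/4)·R1: [0, 9/4, -9/4]
R3 ← R3 − (5/4)·R1: [0, 3/4, -3/4]
R4 ← R4 − (1/4)·R1: [0, -9/4, 9/4]
R3 ← R3 − (1/3)·R2: [0, 0, 0]
R4 ← R4 + R2: [0, 0, 0]
Echelon form has 2 nonzero rows, so rank(P) = 2.
The rank gives the maximum number of linearly independent rows: 2.

2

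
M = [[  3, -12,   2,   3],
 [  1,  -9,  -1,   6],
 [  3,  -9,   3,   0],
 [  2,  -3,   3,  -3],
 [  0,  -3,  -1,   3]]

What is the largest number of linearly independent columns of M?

2

Row reduce to echelon form.
R2 ← R2 − (1/3)·R1: [0, -5, -5/3, 5]
R3 ← R3 − R1: [0, 3, 1, -3]
R4 ← R4 − (2/3)·R1: [0, 5, 5/3, -5]
R3 ← R3 + (3/5)·R2: [0, 0, 0, 0]
R4 ← R4 + R2: [0, 0, 0, 0]
R5 ← R5 − (3/5)·R2: [0, 0, 0, 0]
Echelon form has 2 nonzero rows, so rank(M) = 2.
The rank gives the maximum number of linearly independent columns: 2.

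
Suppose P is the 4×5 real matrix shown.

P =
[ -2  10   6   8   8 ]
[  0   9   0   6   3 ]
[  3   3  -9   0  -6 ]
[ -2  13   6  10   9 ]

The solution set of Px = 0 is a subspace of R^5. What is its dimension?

3

Row reduce to echelon form.
R3 ← R3 + (3/2)·R1: [0, 18, 0, 12, 6]
R4 ← R4 − R1: [0, 3, 0, 2, 1]
R3 ← R3 − (2)·R2: [0, 0, 0, 0, 0]
R4 ← R4 − (1/3)·R2: [0, 0, 0, 0, 0]
2 nonzero rows, so rank(P) = 2.
P has 5 columns; by rank–nullity, nullity = 5 − 2 = 3.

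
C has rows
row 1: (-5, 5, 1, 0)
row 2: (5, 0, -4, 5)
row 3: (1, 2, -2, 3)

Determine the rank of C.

Row reduce to echelon form.
R2 ← R2 + R1: [0, 5, -3, 5]
R3 ← R3 + (1/5)·R1: [0, 3, -9/5, 3]
R3 ← R3 − (3/5)·R2: [0, 0, 0, 0]
Echelon form has 2 nonzero rows, so rank(C) = 2.

2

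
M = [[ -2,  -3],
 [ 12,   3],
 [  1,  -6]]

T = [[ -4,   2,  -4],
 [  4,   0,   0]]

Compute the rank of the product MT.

2

First compute MT:
[[ -4,  -4,   8],
 [-36,  24, -48],
 [-28,   2,  -4]]
Now row reduce the product.
R2 ← R2 − (9)·R1: [0, 60, -120]
R3 ← R3 − (7)·R1: [0, 30, -60]
R3 ← R3 − (1/2)·R2: [0, 0, 0]
2 nonzero rows, so rank(MT) = 2.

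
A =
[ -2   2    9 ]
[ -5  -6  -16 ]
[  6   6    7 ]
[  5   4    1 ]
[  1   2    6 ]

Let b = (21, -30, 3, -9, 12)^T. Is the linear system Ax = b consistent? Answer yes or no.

Row reduce the augmented matrix [A | b].
R2 ← R2 − (5/2)·R1: [0, -11, -77/2, -165/2]
R3 ← R3 + (3)·R1: [0, 12, 34, 66]
R4 ← R4 + (5/2)·R1: [0, 9, 47/2, 87/2]
R5 ← R5 + (1/2)·R1: [0, 3, 21/2, 45/2]
R3 ← R3 + (12/11)·R2: [0, 0, -8, -24]
R4 ← R4 + (9/11)·R2: [0, 0, -8, -24]
R5 ← R5 + (3/11)·R2: [0, 0, 0, 0]
R4 ← R4 − R3: [0, 0, 0, 0]
The echelon form has 3 nonzero rows, and every pivot lies in the first 3 columns, so rank(A) = rank([A|b]) = 3.
The system is consistent.

yes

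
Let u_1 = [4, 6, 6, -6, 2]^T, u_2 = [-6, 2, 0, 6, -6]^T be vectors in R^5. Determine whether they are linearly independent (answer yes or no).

yes

Form the matrix with these vectors as rows and row reduce.
R2 ← R2 + (3/2)·R1: [0, 11, 9, -3, -3]
2 nonzero rows, so the 2 vectors span a space of dimension 2.
Since 2 = 2, the vectors are linearly independent.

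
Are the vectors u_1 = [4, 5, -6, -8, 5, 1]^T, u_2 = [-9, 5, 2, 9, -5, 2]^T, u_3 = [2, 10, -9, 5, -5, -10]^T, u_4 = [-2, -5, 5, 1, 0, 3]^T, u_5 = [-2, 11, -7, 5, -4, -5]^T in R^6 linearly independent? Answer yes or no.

Form the matrix with these vectors as rows and row reduce.
R2 ← R2 + (9/4)·R1: [0, 65/4, -23/2, -9, 25/4, 17/4]
R3 ← R3 − (1/2)·R1: [0, 15/2, -6, 9, -15/2, -21/2]
R4 ← R4 + (1/2)·R1: [0, -5/2, 2, -3, 5/2, 7/2]
R5 ← R5 + (1/2)·R1: [0, 27/2, -10, 1, -3/2, -9/2]
R3 ← R3 − (6/13)·R2: [0, 0, -9/13, 171/13, -135/13, -162/13]
R4 ← R4 + (2/13)·R2: [0, 0, 3/13, -57/13, 45/13, 54/13]
R5 ← R5 − (54/65)·R2: [0, 0, -29/65, 551/65, -87/13, -522/65]
R4 ← R4 + (1/3)·R3: [0, 0, 0, 0, 0, 0]
R5 ← R5 − (29/45)·R3: [0, 0, 0, 0, 0, 0]
3 nonzero rows, so the 5 vectors span a space of dimension 3.
Since 3 < 5, the vectors are linearly dependent.

no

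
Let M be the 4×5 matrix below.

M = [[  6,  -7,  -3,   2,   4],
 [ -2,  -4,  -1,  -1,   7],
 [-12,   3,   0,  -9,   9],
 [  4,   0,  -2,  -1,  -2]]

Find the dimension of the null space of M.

Row reduce to echelon form.
R2 ← R2 + (1/3)·R1: [0, -19/3, -2, -1/3, 25/3]
R3 ← R3 + (2)·R1: [0, -11, -6, -5, 17]
R4 ← R4 − (2/3)·R1: [0, 14/3, 0, -7/3, -14/3]
R3 ← R3 − (33/19)·R2: [0, 0, -48/19, -84/19, 48/19]
R4 ← R4 + (14/19)·R2: [0, 0, -28/19, -49/19, 28/19]
R4 ← R4 − (7/12)·R3: [0, 0, 0, 0, 0]
3 nonzero rows, so rank(M) = 3.
M has 5 columns; by rank–nullity, nullity = 5 − 3 = 2.

2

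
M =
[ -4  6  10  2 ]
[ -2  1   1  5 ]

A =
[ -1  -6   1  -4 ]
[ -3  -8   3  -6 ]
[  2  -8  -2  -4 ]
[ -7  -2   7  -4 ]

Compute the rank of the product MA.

First compute MA:
[[ -8, -108,   8, -68],
 [-34, -14,  34, -22]]
Now row reduce the product.
R2 ← R2 − (17/4)·R1: [0, 445, 0, 267]
2 nonzero rows, so rank(MA) = 2.

2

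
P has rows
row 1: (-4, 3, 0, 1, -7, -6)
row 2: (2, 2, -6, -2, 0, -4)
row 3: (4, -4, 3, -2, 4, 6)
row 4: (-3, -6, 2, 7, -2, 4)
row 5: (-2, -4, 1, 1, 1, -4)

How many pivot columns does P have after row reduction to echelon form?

5

Row reduce to echelon form.
R2 ← R2 + (1/2)·R1: [0, 7/2, -6, -3/2, -7/2, -7]
R3 ← R3 + R1: [0, -1, 3, -1, -3, 0]
R4 ← R4 − (3/4)·R1: [0, -33/4, 2, 25/4, 13/4, 17/2]
R5 ← R5 − (1/2)·R1: [0, -11/2, 1, 1/2, 9/2, -1]
R3 ← R3 + (2/7)·R2: [0, 0, 9/7, -10/7, -4, -2]
R4 ← R4 + (33/14)·R2: [0, 0, -85/7, 19/7, -5, -8]
R5 ← R5 + (11/7)·R2: [0, 0, -59/7, -13/7, -1, -12]
R4 ← R4 + (85/9)·R3: [0, 0, 0, -97/9, -385/9, -242/9]
R5 ← R5 + (59/9)·R3: [0, 0, 0, -101/9, -245/9, -226/9]
R5 ← R5 − (101/97)·R4: [0, 0, 0, 0, 1680/97, 280/97]
Echelon form has 5 nonzero rows, so rank(P) = 5.
Each nonzero row contributes one pivot column: 5 pivot columns.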